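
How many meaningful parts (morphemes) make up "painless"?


Word: "painless"
Morphemes: pain / -less
Each morpheme carries meaning
= 2 morphemes


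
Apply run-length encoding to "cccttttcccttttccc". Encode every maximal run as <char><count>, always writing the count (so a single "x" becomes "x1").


String: "cccttttcccttttccc"
Scanning for consecutive runs:
  'c' x 3
  't' x 4
  'c' x 3
  't' x 4
  'c' x 3
RLE = "c3t4c3t4c3"


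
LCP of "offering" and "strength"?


Word 1: "offering"
Word 2: "strength"
Comparing from start:
  Pos 0: 'o' != 's' (stop)
LCP = "" (length 0)


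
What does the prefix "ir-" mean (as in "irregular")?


Prefix: ir-
As in: irregular -> ir- + regular
Meaning = not


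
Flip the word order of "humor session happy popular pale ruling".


Original: "humor session happy popular pale ruling"
Words (1..n): humor | session | happy | popular | pale | ruling
Reversed (n..1): ruling | pale | popular | happy | session | humor
Result = "ruling pale popular happy session humor"


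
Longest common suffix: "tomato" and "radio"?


Word 1: "tomato"
Word 2: "radio"
Comparing from end:
  Pos -1: 'o' == 'o'
  Pos -2: 't' != 'i' (stop)
LCS = "o" (length 1)


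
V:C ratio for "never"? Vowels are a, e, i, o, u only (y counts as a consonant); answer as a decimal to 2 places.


Word: "never"
Vowels (a,e,i,o,u): 2
Consonants: 3
Ratio = 2/3
= 0.67


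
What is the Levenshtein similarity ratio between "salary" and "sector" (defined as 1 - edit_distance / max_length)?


Word 1: "salary" (length 6)
Word 2: "sector" (length 6)
One optimal edit sequence:
  1. keep 's'
  2. substitute 'a' -> 'e'  (+1)
  3. substitute 'l' -> 'c'  (+1)
  4. substitute 'a' -> 't'  (+1)
  5. substitute 'r' -> 'o'  (+1)
  6. substitute 'y' -> 'r'  (+1)
Edit distance = 5
Max length = max(6, 6) = 6
Similarity = 1 - 5/6
= 0.1667


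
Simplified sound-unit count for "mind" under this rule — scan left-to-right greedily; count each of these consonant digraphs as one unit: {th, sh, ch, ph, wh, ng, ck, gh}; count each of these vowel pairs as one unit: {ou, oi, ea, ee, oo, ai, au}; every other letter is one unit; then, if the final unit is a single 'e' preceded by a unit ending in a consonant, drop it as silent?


Word: "mind" (4 letters)
Left-to-right scan:
  1. 'm' (letter)
  2. 'i' (letter)
  3. 'n' (letter)
  4. 'd' (letter)
Units from scan: 4
Sound units = 4 units


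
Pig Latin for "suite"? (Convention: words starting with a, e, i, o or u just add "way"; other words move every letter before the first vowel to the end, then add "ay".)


Word: "suite"
Starts with consonant(s) → move to end, add 'ay'
Consonant cluster: "s"
Pig Latin = "uitesay"


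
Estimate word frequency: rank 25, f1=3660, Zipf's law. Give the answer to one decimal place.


Zipf's law: f(r) = f(1) / r
f(1) = 3660
f(25) = 3660 / 25
= 146.4 occurrences


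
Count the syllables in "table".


Word: "table"
Syllable breakdown: ta / ble
Counting: 2 parts
= 2 syllables


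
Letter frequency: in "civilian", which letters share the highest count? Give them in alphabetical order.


Word: "civilian"
Letter counts:
  'a': 1
  'c': 1
  'i': 3
  'l': 1
  'n': 1
  'v': 1
Maximum count = 3
Most frequent = 'i' (3 times each)


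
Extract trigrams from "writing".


Word: "writing" (length 7)
Number of trigrams = 7 - 3 + 1 = 5
  Position 0: "wri"
  Position 1: "rit"
  Position 2: "iti"
  Position 3: "tin"
  Position 4: "ing"
Trigrams = "wri", "rit", "iti", "tin", "ing"


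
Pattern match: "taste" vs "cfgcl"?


Pattern of "taste": [0, 1, 2, 0, 3]
Pattern of "cfgcl": [0, 1, 2, 0, 3]
Patterns match
Same pattern = Yes


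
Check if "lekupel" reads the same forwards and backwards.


Word: "lekupel"
Reversed: "lepukel"
Forward == Backward? lekupel != lepukel
Palindrome = No


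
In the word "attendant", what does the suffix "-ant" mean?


Suffix: -ant
Example: attendant = attend + -ant
Meaning = one who / that which


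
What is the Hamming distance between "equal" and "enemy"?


Comparing character by character (same length = 5):
  Pos 0: 'e' vs 'e' =
  Pos 1: 'q' vs 'n' !=
  Pos 2: 'u' vs 'e' !=
  Pos 3: 'a' vs 'm' !=
  Pos 4: 'l' vs 'y' !=
Hamming distance = 4


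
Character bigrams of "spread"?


Word: "spread" (length 6)
Number of bigrams = 6 - 2 + 1 = 5
  Position 0: "sp"
  Position 1: "pr"
  Position 2: "re"
  Position 3: "ea"
  Position 4: "ad"
Bigrams = "sp", "pr", "re", "ea", "ad"


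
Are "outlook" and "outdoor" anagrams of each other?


Word 1: "outlook" → sorted: kloootu
Word 2: "outdoor" → sorted: dooortu
Same letters? kloootu != dooortu
Anagram = No


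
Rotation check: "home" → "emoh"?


Word: "home", Candidate: "emoh"
Method: check if candidate is substring of word+word
"homehome" contains "emoh"? No
Is rotation = No


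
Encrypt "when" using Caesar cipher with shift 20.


Word: "when"
Shift: 20
Each letter → (letter + shift) mod 26:
  'w' (22) + 20 = 16 → 'q'
  'h' (7) + 20 = 1 → 'b'
  'e' (4) + 20 = 24 → 'y'
  'n' (13) + 20 = 7 → 'h'
Result = "qbyh"


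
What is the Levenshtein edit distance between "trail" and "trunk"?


Word 1: "trail" (length 5)
Word 2: "trunk" (length 5)
One optimal edit sequence (insert/delete/substitute each cost 1):
  1. keep 't'
  2. keep 'r'
  3. substitute 'a' -> 'u'  (+1)
  4. substitute 'i' -> 'n'  (+1)
  5. substitute 'l' -> 'k'  (+1)
Total edit operations: 3
Edit distance = 3


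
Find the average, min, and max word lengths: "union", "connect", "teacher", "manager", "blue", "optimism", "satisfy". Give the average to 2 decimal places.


Lengths: "union"=5, "connect"=7, "teacher"=7, "manager"=7, "blue"=4, "optimism"=8, "satisfy"=7
Sum = 45, Count = 7
Average = 45/7 = 6.43
= avg=6.43, min=4, max=8


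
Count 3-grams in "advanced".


Word: "advanced" (length 8)
Number of 3-grams = length - 3 + 1 = 8 - 3 + 1
= 6


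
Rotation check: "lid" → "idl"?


Word: "lid", Candidate: "idl"
Method: check if candidate is substring of word+word
"lidlid" contains "idl"? Yes
Is rotation = Yes


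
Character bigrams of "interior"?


Word: "interior" (length 8)
Number of bigrams = 8 - 2 + 1 = 7
  Position 0: "in"
  Position 1: "nt"
  Position 2: "te"
  Position 3: "er"
  Position 4: "ri"
  Position 5: "io"
  Position 6: "or"
Bigrams = "in", "nt", "te", "er", "ri", "io", "or"


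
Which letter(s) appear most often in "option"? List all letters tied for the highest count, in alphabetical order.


Word: "option"
Letter counts:
  'i': 1
  'n': 1
  'o': 2
  'p': 1
  't': 1
Maximum count = 2
Most frequent = 'o' (2 times each)


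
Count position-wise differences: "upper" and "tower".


Comparing character by character (same length = 5):
  Pos 0: 'u' vs 't' !=
  Pos 1: 'p' vs 'o' !=
  Pos 2: 'p' vs 'w' !=
  Pos 3: 'e' vs 'e' =
  Pos 4: 'r' vs 'r' =
Hamming distance = 3


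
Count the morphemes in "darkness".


Word: "darkness"
Morphemes: dark + -ness
Each morpheme carries meaning
= 2 morphemes


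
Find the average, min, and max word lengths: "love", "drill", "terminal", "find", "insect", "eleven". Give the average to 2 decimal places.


Lengths: "love"=4, "drill"=5, "terminal"=8, "find"=4, "insect"=6, "eleven"=6
Sum = 33, Count = 6
Average = 33/6 = 5.50
= avg=5.50, min=4, max=8


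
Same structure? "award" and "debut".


Pattern of "award": [0, 1, 0, 2, 3]
Pattern of "debut": [0, 1, 2, 3, 4]
Patterns do not match
Same pattern = No


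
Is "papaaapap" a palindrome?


Word: "papaaapap"
Reversed: "papaaapap"
Forward == Backward? papaaapap == papaaapap
Palindrome = Yes


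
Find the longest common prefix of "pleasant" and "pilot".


Word 1: "pleasant"
Word 2: "pilot"
Comparing from start:
  Pos 0: 'p' == 'p'
  Pos 1: 'l' != 'i' (stop)
LCP = "p" (length 1)


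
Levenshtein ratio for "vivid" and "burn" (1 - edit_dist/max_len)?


Word 1: "vivid" (length 5)
Word 2: "burn" (length 4)
One optimal edit sequence:
  1. delete 'v'  (+1)
  2. substitute 'i' -> 'b'  (+1)
  3. substitute 'v' -> 'u'  (+1)
  4. substitute 'i' -> 'r'  (+1)
  5. substitute 'd' -> 'n'  (+1)
Edit distance = 5
Max length = max(5, 4) = 5
Similarity = 1 - 5/5
= 0.0000


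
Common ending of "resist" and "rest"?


Word 1: "resist"
Word 2: "rest"
Comparing from end:
  Pos -1: 't' == 't'
  Pos -2: 's' == 's'
  Pos -3: 'i' != 'e' (stop)
LCS = "st" (length 2)


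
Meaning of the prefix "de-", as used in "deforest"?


Prefix: de-
Example: deforest = de- + forest
Meaning = remove / reverse


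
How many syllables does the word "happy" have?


Word: "happy"
Syllable breakdown: hap | py
Counting: 2 parts
= 2 syllables


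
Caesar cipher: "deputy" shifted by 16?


Word: "deputy"
Shift: 16
Each letter → (letter + shift) mod 26:
  'd' (3) + 16 = 19 → 't'
  'e' (4) + 16 = 20 → 'u'
  'p' (15) + 16 = 5 → 'f'
  'u' (20) + 16 = 10 → 'k'
  't' (19) + 16 = 9 → 'j'
  'y' (24) + 16 = 14 → 'o'
Result = "tufkjo"


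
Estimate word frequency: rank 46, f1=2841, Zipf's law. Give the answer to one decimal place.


Zipf's law: f(r) = f(1) / r
f(1) = 2841
f(46) = 2841 / 46
= 61.8 occurrences


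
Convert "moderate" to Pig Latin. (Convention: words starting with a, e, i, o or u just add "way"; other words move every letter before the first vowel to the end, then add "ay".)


Word: "moderate"
Starts with consonant(s) → move to end, add 'ay'
Consonant cluster: "m"
Pig Latin = "oderatemay"


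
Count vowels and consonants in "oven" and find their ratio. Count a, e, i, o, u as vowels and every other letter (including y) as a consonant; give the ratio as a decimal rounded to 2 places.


Word: "oven"
Vowels (a,e,i,o,u): 2
Consonants: 2
Ratio = 2/2
= 1.00


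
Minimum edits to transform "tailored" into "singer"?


Word 1: "tailored" (length 8)
Word 2: "singer" (length 6)
One optimal edit sequence (insert/delete/substitute each cost 1):
  1. delete 't'  (+1)
  2. substitute 'a' -> 's'  (+1)
  3. keep 'i'
  4. delete 'l'  (+1)
  5. substitute 'o' -> 'n'  (+1)
  6. substitute 'r' -> 'g'  (+1)
  7. keep 'e'
  8. substitute 'd' -> 'r'  (+1)
Total edit operations: 6
Edit distance = 6


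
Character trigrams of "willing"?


Word: "willing" (length 7)
Number of trigrams = 7 - 3 + 1 = 5
  Position 0: "wil"
  Position 1: "ill"
  Position 2: "lli"
  Position 3: "lin"
  Position 4: "ing"
Trigrams = "wil", "ill", "lli", "lin", "ing"


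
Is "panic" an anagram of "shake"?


Word 1: "shake" → sorted: aehks
Word 2: "panic" → sorted: acinp
Same letters? aehks != acinp
Anagram = No


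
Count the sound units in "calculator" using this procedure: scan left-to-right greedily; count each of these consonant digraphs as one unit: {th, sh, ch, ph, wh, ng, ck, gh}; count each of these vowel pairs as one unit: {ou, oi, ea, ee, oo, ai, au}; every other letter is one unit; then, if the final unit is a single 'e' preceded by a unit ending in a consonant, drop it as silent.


Word: "calculator" (10 letters)
Left-to-right scan:
  1. 'c' (letter)
  2. 'a' (letter)
  3. 'l' (letter)
  4. 'c' (letter)
  5. 'u' (letter)
  6. 'l' (letter)
  7. 'a' (letter)
  8. 't' (letter)
  9. 'o' (letter)
  10. 'r' (letter)
Units from scan: 10
Sound units = 10 units


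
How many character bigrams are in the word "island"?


Word: "island" (length 6)
Number of 2-grams = length - 2 + 1 = 6 - 2 + 1
= 5


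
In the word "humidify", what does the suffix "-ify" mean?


Suffix: -ify
As in: humidify -> humid + -ify
Meaning = to make


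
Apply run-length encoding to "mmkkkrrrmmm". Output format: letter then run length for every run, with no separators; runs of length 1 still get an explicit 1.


String: "mmkkkrrrmmm"
Scanning for consecutive runs:
  'm' x 2
  'k' x 3
  'r' x 3
  'm' x 3
RLE = "m2k3r3m3"


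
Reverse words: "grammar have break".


Original: "grammar have break"
Words (1..n): grammar | have | break
Reversed (n..1): break | have | grammar
Result = "break have grammar"


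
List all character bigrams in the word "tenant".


Word: "tenant" (length 6)
Number of bigrams = 6 - 2 + 1 = 5
  Position 0: "te"
  Position 1: "en"
  Position 2: "na"
  Position 3: "an"
  Position 4: "nt"
Bigrams = "te", "en", "na", "an", "nt"


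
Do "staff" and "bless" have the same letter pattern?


Pattern of "staff": [0, 1, 2, 3, 3]
Pattern of "bless": [0, 1, 2, 3, 3]
Patterns match
Same pattern = Yes


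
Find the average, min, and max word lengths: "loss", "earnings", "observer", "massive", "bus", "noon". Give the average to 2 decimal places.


Lengths: "loss"=4, "earnings"=8, "observer"=8, "massive"=7, "bus"=3, "noon"=4
Sum = 34, Count = 6
Average = 34/6 = 5.67
= avg=5.67, min=3, max=8


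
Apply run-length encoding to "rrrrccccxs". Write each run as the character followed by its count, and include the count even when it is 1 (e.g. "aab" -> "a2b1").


String: "rrrrccccxs"
Scanning for consecutive runs:
  'r' x 4
  'c' x 4
  'x' x 1
  's' x 1
RLE = "r4c4x1s1"


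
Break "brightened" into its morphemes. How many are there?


Word: "brightened"
Morphemes: bright | -en | -ed
Each morpheme carries meaning
= 3 morphemes


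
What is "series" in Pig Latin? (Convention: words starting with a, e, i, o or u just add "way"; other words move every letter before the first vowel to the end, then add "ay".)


Word: "series"
Starts with consonant(s) → move to end, add 'ay'
Consonant cluster: "s"
Pig Latin = "eriessay"


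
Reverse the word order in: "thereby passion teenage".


Original: "thereby passion teenage"
Words (1..n): thereby | passion | teenage
Reversed (n..1): teenage | passion | thereby
Result = "teenage passion thereby"


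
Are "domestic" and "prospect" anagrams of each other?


Word 1: "domestic" → sorted: cdeimost
Word 2: "prospect" → sorted: ceopprst
Same letters? cdeimost != ceopprst
Anagram = No


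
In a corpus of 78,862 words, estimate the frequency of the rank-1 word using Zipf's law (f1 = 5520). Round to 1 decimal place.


Zipf's law: f(r) = f(1) / r
f(1) = 5520
f(1) = 5520 / 1
= 5520.0 occurrences


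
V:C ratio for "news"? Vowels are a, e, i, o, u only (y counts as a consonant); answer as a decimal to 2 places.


Word: "news"
Vowels (a,e,i,o,u): 1
Consonants: 3
Ratio = 1/3
= 0.33


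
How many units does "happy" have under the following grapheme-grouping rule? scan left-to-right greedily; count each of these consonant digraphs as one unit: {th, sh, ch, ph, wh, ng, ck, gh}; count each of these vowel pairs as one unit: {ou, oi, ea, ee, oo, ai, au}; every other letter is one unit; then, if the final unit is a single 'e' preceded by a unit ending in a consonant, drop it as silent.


Word: "happy" (5 letters)
Left-to-right scan:
  [1] 'h' (letter)
  [2] 'a' (letter)
  [3] 'p' (letter)
  [4] 'p' (letter)
  [5] 'y' (letter)
Units from scan: 5
Sound units = 5 units


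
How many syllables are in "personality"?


Word: "personality"
Syllable breakdown: per · son · al · i · ty
Counting: 5 parts
= 5 syllables


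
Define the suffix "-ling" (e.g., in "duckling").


Suffix: -ling
Example: duckling = duck + -ling
Meaning = small / young


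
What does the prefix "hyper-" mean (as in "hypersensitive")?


Prefix: hyper-
Example: hypersensitive = hyper- + sensitive
Meaning = over / excessive


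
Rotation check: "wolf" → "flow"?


Word: "wolf", Candidate: "flow"
Method: check if candidate is substring of word+word
"wolfwolf" contains "flow"? No
Is rotation = No


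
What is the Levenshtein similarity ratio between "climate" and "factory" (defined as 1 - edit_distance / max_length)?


Word 1: "climate" (length 7)
Word 2: "factory" (length 7)
One optimal edit sequence:
  1. substitute 'c' -> 'f'  (+1)
  2. substitute 'l' -> 'a'  (+1)
  3. substitute 'i' -> 'c'  (+1)
  4. substitute 'm' -> 't'  (+1)
  5. substitute 'a' -> 'o'  (+1)
  6. substitute 't' -> 'r'  (+1)
  7. substitute 'e' -> 'y'  (+1)
Edit distance = 7
Max length = max(7, 7) = 7
Similarity = 1 - 7/7
= 0.0000


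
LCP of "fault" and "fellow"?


Word 1: "fault"
Word 2: "fellow"
Comparing from start:
  Pos 0: 'f' == 'f'
  Pos 1: 'a' != 'e' (stop)
LCP = "f" (length 1)


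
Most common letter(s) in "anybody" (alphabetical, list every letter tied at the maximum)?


Word: "anybody"
Letter counts:
  'a': 1
  'b': 1
  'd': 1
  'n': 1
  'o': 1
  'y': 2
Maximum count = 2
Most frequent = 'y' (2 times each)


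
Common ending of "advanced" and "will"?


Word 1: "advanced"
Word 2: "will"
Comparing from end:
  Pos -1: 'd' != 'l' (stop)
LCS = "" (length 0)


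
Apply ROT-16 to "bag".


Word: "bag"
Shift: 16
Each letter → (letter + shift) mod 26:
  'b' (1) + 16 = 17 → 'r'
  'a' (0) + 16 = 16 → 'q'
  'g' (6) + 16 = 22 → 'w'
Result = "rqw"


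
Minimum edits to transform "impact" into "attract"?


Word 1: "impact" (length 6)
Word 2: "attract" (length 7)
One optimal edit sequence (insert/delete/substitute each cost 1):
  1. insert 'a'  (+1)
  2. substitute 'i' -> 't'  (+1)
  3. substitute 'm' -> 't'  (+1)
  4. substitute 'p' -> 'r'  (+1)
  5. keep 'a'
  6. keep 'c'
  7. keep 't'
Total edit operations: 4
Edit distance = 4


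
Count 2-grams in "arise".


Word: "arise" (length 5)
Number of 2-grams = length - 2 + 1 = 5 - 2 + 1
= 4


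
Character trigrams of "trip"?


Word: "trip" (length 4)
Number of trigrams = 4 - 3 + 1 = 2
  Position 0: "tri"
  Position 1: "rip"
Trigrams = "tri", "rip"


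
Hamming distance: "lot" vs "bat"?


Comparing character by character (same length = 3):
  Pos 0: 'l' vs 'b' !=
  Pos 1: 'o' vs 'a' !=
  Pos 2: 't' vs 't' =
Hamming distance = 2


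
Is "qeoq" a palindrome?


Word: "qeoq"
Reversed: "qoeq"
Forward == Backward? qeoq != qoeq
Palindrome = No


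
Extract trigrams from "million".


Word: "million" (length 7)
Number of trigrams = 7 - 3 + 1 = 5
  Position 0: "mil"
  Position 1: "ill"
  Position 2: "lli"
  Position 3: "lio"
  Position 4: "ion"
Trigrams = "mil", "ill", "lli", "lio", "ion"


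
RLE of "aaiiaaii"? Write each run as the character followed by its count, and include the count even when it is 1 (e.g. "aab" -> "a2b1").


String: "aaiiaaii"
Scanning for consecutive runs:
  'a' x 2
  'i' x 2
  'a' x 2
  'i' x 2
RLE = "a2i2a2i2"


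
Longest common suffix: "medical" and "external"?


Word 1: "medical"
Word 2: "external"
Comparing from end:
  Pos -1: 'l' == 'l'
  Pos -2: 'a' == 'a'
  Pos -3: 'c' != 'n' (stop)
LCS = "al" (length 2)


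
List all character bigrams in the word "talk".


Word: "talk" (length 4)
Number of bigrams = 4 - 2 + 1 = 3
  Position 0: "ta"
  Position 1: "al"
  Position 2: "lk"
Bigrams = "ta", "al", "lk"


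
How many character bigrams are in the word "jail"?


Word: "jail" (length 4)
Number of 2-grams = length - 2 + 1 = 4 - 2 + 1
= 3


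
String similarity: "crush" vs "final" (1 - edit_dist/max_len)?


Word 1: "crush" (length 5)
Word 2: "final" (length 5)
One optimal edit sequence:
  1. substitute 'c' -> 'f'  (+1)
  2. substitute 'r' -> 'i'  (+1)
  3. substitute 'u' -> 'n'  (+1)
  4. substitute 's' -> 'a'  (+1)
  5. substitute 'h' -> 'l'  (+1)
Edit distance = 5
Max length = max(5, 5) = 5
Similarity = 1 - 5/5
= 0.0000


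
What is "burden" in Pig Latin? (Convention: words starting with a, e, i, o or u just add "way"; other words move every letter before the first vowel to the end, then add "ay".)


Word: "burden"
Starts with consonant(s) → move to end, add 'ay'
Consonant cluster: "b"
Pig Latin = "urdenbay"


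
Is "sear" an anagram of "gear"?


Word 1: "gear" → sorted: aegr
Word 2: "sear" → sorted: aers
Same letters? aegr != aers
Anagram = No


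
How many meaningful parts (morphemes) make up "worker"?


Word: "worker"
Morphemes: work | -er
Each morpheme carries meaning
= 2 morphemes


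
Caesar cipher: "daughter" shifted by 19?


Word: "daughter"
Shift: 19
Each letter → (letter + shift) mod 26:
  'd' (3) + 19 = 22 → 'w'
  'a' (0) + 19 = 19 → 't'
  'u' (20) + 19 = 13 → 'n'
  'g' (6) + 19 = 25 → 'z'
  'h' (7) + 19 = 0 → 'a'
  't' (19) + 19 = 12 → 'm'
  'e' (4) + 19 = 23 → 'x'
  'r' (17) + 19 = 10 → 'k'
Result = "wtnzamxk"


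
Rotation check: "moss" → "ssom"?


Word: "moss", Candidate: "ssom"
Method: check if candidate is substring of word+word
"mossmoss" contains "ssom"? No
Is rotation = No


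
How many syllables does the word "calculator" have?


Word: "calculator"
Syllable breakdown: cal / cu / la / tor
Counting: 4 parts
= 4 syllables


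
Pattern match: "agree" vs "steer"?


Pattern of "agree": [0, 1, 2, 3, 3]
Pattern of "steer": [0, 1, 2, 2, 3]
Patterns do not match
Same pattern = No


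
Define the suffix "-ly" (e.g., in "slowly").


Suffix: -ly
Example: slowly = slow + -ly
Meaning = in a manner


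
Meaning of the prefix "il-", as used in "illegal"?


Prefix: il-
As in: illegal -> il- + legal
Meaning = not


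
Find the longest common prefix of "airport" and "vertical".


Word 1: "airport"
Word 2: "vertical"
Comparing from start:
  Pos 0: 'a' != 'v' (stop)
LCP = "" (length 0)


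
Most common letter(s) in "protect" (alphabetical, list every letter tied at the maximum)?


Word: "protect"
Letter counts:
  'c': 1
  'e': 1
  'o': 1
  'p': 1
  'r': 1
  't': 2
Maximum count = 2
Most frequent = 't' (2 times each)


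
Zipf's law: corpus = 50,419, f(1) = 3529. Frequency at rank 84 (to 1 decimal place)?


Zipf's law: f(r) = f(1) / r
f(1) = 3529
f(84) = 3529 / 84
= 42.0 occurrences


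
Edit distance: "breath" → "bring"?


Word 1: "breath" (length 6)
Word 2: "bring" (length 5)
One optimal edit sequence (insert/delete/substitute each cost 1):
  1. keep 'b'
  2. keep 'r'
  3. delete 'e'  (+1)
  4. substitute 'a' -> 'i'  (+1)
  5. substitute 't' -> 'n'  (+1)
  6. substitute 'h' -> 'g'  (+1)
Total edit operations: 4
Edit distance = 4


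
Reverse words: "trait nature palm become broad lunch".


Original: "trait nature palm become broad lunch"
Words (1..n): trait | nature | palm | become | broad | lunch
Reversed (n..1): lunch | broad | become | palm | nature | trait
Result = "lunch broad become palm nature trait"


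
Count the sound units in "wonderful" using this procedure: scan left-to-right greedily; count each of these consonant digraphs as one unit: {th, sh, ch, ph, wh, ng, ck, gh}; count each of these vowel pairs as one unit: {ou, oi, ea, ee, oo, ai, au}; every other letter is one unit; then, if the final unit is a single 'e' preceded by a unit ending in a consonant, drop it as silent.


Word: "wonderful" (9 letters)
Left-to-right scan:
  1. 'w' (letter)
  2. 'o' (letter)
  3. 'n' (letter)
  4. 'd' (letter)
  5. 'e' (letter)
  6. 'r' (letter)
  7. 'f' (letter)
  8. 'u' (letter)
  9. 'l' (letter)
Units from scan: 9
Sound units = 9 units


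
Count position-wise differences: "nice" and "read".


Comparing character by character (same length = 4):
  Pos 0: 'n' vs 'r' !=
  Pos 1: 'i' vs 'e' !=
  Pos 2: 'c' vs 'a' !=
  Pos 3: 'e' vs 'd' !=
Hamming distance = 4


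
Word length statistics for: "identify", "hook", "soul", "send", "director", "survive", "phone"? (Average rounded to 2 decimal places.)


Lengths: "identify"=8, "hook"=4, "soul"=4, "send"=4, "director"=8, "survive"=7, "phone"=5
Sum = 40, Count = 7
Average = 40/7 = 5.71
= avg=5.71, min=4, max=8


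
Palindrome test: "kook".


Word: "kook"
Reversed: "kook"
Forward == Backward? kook == kook
Palindrome = Yes


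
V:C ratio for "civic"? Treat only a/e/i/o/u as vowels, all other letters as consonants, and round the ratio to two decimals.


Word: "civic"
Vowels (a,e,i,o,u): 2
Consonants: 3
Ratio = 2/3
= 0.67


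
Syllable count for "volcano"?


Word: "volcano"
Syllable breakdown: vol-ca-no
Counting: 3 parts
= 3 syllables


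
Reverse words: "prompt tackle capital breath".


Original: "prompt tackle capital breath"
Words (1..n): prompt | tackle | capital | breath
Reversed (n..1): breath | capital | tackle | prompt
Result = "breath capital tackle prompt"


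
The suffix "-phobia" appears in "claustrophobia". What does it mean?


Suffix: -phobia
Example: claustrophobia = claustro- + -phobia
Meaning = fear of


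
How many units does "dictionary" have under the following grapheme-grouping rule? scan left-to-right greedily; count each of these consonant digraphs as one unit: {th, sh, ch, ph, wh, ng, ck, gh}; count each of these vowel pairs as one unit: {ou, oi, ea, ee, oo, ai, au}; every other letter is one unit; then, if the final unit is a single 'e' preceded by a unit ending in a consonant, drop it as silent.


Word: "dictionary" (10 letters)
Left-to-right scan:
  [1] 'd' (letter)
  [2] 'i' (letter)
  [3] 'c' (letter)
  [4] 't' (letter)
  [5] 'i' (letter)
  [6] 'o' (letter)
  [7] 'n' (letter)
  [8] 'a' (letter)
  [9] 'r' (letter)
  [10] 'y' (letter)
Units from scan: 10
Sound units = 10 units


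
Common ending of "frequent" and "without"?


Word 1: "frequent"
Word 2: "without"
Comparing from end:
  Pos -1: 't' == 't'
  Pos -2: 'n' != 'u' (stop)
LCS = "t" (length 1)


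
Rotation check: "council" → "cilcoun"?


Word: "council", Candidate: "cilcoun"
Method: check if candidate is substring of word+word
"councilcouncil" contains "cilcoun"? Yes
Is rotation = Yes


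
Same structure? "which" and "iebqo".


Pattern of "which": [0, 1, 2, 3, 1]
Pattern of "iebqo": [0, 1, 2, 3, 4]
Patterns do not match
Same pattern = No


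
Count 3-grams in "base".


Word: "base" (length 4)
Number of 3-grams = length - 3 + 1 = 4 - 3 + 1
= 2


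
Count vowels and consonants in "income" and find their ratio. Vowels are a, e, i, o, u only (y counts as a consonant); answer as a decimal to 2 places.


Word: "income"
Vowels (a,e,i,o,u): 3
Consonants: 3
Ratio = 3/3
= 1.00


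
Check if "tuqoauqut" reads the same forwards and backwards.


Word: "tuqoauqut"
Reversed: "tuquaoqut"
Forward == Backward? tuqoauqut != tuquaoqut
Palindrome = No


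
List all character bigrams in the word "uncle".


Word: "uncle" (length 5)
Number of bigrams = 5 - 2 + 1 = 4
  Position 0: "un"
  Position 1: "nc"
  Position 2: "cl"
  Position 3: "le"
Bigrams = "un", "nc", "cl", "le"


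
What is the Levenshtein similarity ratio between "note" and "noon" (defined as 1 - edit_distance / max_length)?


Word 1: "note" (length 4)
Word 2: "noon" (length 4)
One optimal edit sequence:
  1. keep 'n'
  2. keep 'o'
  3. substitute 't' -> 'o'  (+1)
  4. substitute 'e' -> 'n'  (+1)
Edit distance = 2
Max length = max(4, 4) = 4
Similarity = 1 - 2/4
= 0.5000


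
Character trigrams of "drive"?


Word: "drive" (length 5)
Number of trigrams = 5 - 3 + 1 = 3
  Position 0: "dri"
  Position 1: "riv"
  Position 2: "ive"
Trigrams = "dri", "riv", "ive"


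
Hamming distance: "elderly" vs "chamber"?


Comparing character by character (same length = 7):
  Pos 0: 'e' vs 'c' !=
  Pos 1: 'l' vs 'h' !=
  Pos 2: 'd' vs 'a' !=
  Pos 3: 'e' vs 'm' !=
  Pos 4: 'r' vs 'b' !=
  Pos 5: 'l' vs 'e' !=
  Pos 6: 'y' vs 'r' !=
Hamming distance = 7


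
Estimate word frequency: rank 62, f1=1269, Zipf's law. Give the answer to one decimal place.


Zipf's law: f(r) = f(1) / r
f(1) = 1269
f(62) = 1269 / 62
= 20.5 occurrences


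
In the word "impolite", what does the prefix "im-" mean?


Prefix: im-
Example: impolite (im- + polite)
Meaning = not / into


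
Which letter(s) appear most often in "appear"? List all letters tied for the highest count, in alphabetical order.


Word: "appear"
Letter counts:
  'a': 2
  'e': 1
  'p': 2
  'r': 1
Maximum count = 2
Most frequent = 'a', 'p' (2 times each)


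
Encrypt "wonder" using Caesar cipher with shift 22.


Word: "wonder"
Shift: 22
Each letter → (letter + shift) mod 26:
  'w' (22) + 22 = 18 → 's'
  'o' (14) + 22 = 10 → 'k'
  'n' (13) + 22 = 9 → 'j'
  'd' (3) + 22 = 25 → 'z'
  'e' (4) + 22 = 0 → 'a'
  'r' (17) + 22 = 13 → 'n'
Result = "skjzan"


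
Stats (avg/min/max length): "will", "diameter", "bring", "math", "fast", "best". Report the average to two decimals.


Lengths: "will"=4, "diameter"=8, "bring"=5, "math"=4, "fast"=4, "best"=4
Sum = 29, Count = 6
Average = 29/6 = 4.83
= avg=4.83, min=4, max=8


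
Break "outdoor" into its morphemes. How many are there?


Word: "outdoor"
Morphemes: out- | door
Each morpheme carries meaning
= 2 morphemes


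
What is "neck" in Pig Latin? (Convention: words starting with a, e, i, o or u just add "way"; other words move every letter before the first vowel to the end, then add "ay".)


Word: "neck"
Starts with consonant(s) → move to end, add 'ay'
Consonant cluster: "n"
Pig Latin = "ecknay"


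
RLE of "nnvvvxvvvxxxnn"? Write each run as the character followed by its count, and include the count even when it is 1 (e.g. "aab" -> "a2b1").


String: "nnvvvxvvvxxxnn"
Scanning for consecutive runs:
  'n' x 2
  'v' x 3
  'x' x 1
  'v' x 3
  'x' x 3
  'n' x 2
RLE = "n2v3x1v3x3n2"


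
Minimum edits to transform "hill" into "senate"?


Word 1: "hill" (length 4)
Word 2: "senate" (length 6)
One optimal edit sequence (insert/delete/substitute each cost 1):
  1. insert 's'  (+1)
  2. insert 'e'  (+1)
  3. substitute 'h' -> 'n'  (+1)
  4. substitute 'i' -> 'a'  (+1)
  5. substitute 'l' -> 't'  (+1)
  6. substitute 'l' -> 'e'  (+1)
Total edit operations: 6
Edit distance = 6


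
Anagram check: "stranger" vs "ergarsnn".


Word 1: "stranger" → sorted: aegnrrst
Word 2: "ergarsnn" → sorted: aegnnrrs
Same letters? aegnrrst != aegnnrrs
Anagram = No


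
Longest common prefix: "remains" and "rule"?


Word 1: "remains"
Word 2: "rule"
Comparing from start:
  Pos 0: 'r' == 'r'
  Pos 1: 'e' != 'u' (stop)
LCP = "r" (length 1)


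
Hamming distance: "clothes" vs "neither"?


Comparing character by character (same length = 7):
  Pos 0: 'c' vs 'n' !=
  Pos 1: 'l' vs 'e' !=
  Pos 2: 'o' vs 'i' !=
  Pos 3: 't' vs 't' =
  Pos 4: 'h' vs 'h' =
  Pos 5: 'e' vs 'e' =
  Pos 6: 's' vs 'r' !=
Hamming distance = 4


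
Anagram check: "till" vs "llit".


Word 1: "till" → sorted: illt
Word 2: "llit" → sorted: illt
Same letters? illt == illt
Anagram = Yes


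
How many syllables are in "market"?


Word: "market"
Syllable breakdown: mar | ket
Counting: 2 parts
= 2 syllables


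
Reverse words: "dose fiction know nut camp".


Original: "dose fiction know nut camp"
Words (1..n): dose | fiction | know | nut | camp
Reversed (n..1): camp | nut | know | fiction | dose
Result = "camp nut know fiction dose"


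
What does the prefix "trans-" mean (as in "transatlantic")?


Prefix: trans-
As in: transatlantic -> trans- + atlantic
Meaning = across


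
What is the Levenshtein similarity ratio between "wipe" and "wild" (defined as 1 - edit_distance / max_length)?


Word 1: "wipe" (length 4)
Word 2: "wild" (length 4)
One optimal edit sequence:
  1. keep 'w'
  2. keep 'i'
  3. substitute 'p' -> 'l'  (+1)
  4. substitute 'e' -> 'd'  (+1)
Edit distance = 2
Max length = max(4, 4) = 4
Similarity = 1 - 2/4
= 0.5000


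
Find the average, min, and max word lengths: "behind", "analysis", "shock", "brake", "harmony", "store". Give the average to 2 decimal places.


Lengths: "behind"=6, "analysis"=8, "shock"=5, "brake"=5, "harmony"=7, "store"=5
Sum = 36, Count = 6
Average = 36/6 = 6.00
= avg=6.00, min=5, max=8


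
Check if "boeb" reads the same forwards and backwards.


Word: "boeb"
Reversed: "beob"
Forward == Backward? boeb != beob
Palindrome = No


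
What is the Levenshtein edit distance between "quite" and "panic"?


Word 1: "quite" (length 5)
Word 2: "panic" (length 5)
One optimal edit sequence (insert/delete/substitute each cost 1):
  1. substitute 'q' -> 'p'  (+1)
  2. substitute 'u' -> 'a'  (+1)
  3. substitute 'i' -> 'n'  (+1)
  4. substitute 't' -> 'i'  (+1)
  5. substitute 'e' -> 'c'  (+1)
Total edit operations: 5
Edit distance = 5


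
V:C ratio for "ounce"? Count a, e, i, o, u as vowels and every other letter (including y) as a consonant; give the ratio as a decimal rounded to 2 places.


Word: "ounce"
Vowels (a,e,i,o,u): 3
Consonants: 2
Ratio = 3/2
= 1.50


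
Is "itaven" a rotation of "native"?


Word: "native", Candidate: "itaven"
Method: check if candidate is substring of word+word
"nativenative" contains "itaven"? No
Is rotation = No


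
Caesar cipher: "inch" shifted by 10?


Word: "inch"
Shift: 10
Each letter → (letter + shift) mod 26:
  'i' (8) + 10 = 18 → 's'
  'n' (13) + 10 = 23 → 'x'
  'c' (2) + 10 = 12 → 'm'
  'h' (7) + 10 = 17 → 'r'
Result = "sxmr"


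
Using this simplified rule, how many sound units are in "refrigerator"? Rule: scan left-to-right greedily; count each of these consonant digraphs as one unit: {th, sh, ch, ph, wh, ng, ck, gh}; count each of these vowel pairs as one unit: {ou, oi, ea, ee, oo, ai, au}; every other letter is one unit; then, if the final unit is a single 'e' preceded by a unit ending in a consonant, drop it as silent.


Word: "refrigerator" (12 letters)
Left-to-right scan:
  1. 'r' (letter)
  2. 'e' (letter)
  3. 'f' (letter)
  4. 'r' (letter)
  5. 'i' (letter)
  6. 'g' (letter)
  7. 'e' (letter)
  8. 'r' (letter)
  9. 'a' (letter)
  10. 't' (letter)
  11. 'o' (letter)
  12. 'r' (letter)
Units from scan: 12
Sound units = 12 units


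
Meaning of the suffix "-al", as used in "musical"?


Suffix: -al
Example: musical (music + -al)
Meaning = relating to


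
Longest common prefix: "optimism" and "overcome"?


Word 1: "optimism"
Word 2: "overcome"
Comparing from start:
  Pos 0: 'o' == 'o'
  Pos 1: 'p' != 'v' (stop)
LCP = "o" (length 1)


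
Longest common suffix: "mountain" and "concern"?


Word 1: "mountain"
Word 2: "concern"
Comparing from end:
  Pos -1: 'n' == 'n'
  Pos -2: 'i' != 'r' (stop)
LCS = "n" (length 1)


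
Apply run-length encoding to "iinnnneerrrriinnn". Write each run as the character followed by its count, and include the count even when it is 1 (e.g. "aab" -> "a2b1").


String: "iinnnneerrrriinnn"
Scanning for consecutive runs:
  'i' x 2
  'n' x 4
  'e' x 2
  'r' x 4
  'i' x 2
  'n' x 3
RLE = "i2n4e2r4i2n3"


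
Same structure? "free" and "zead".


Pattern of "free": [0, 1, 2, 2]
Pattern of "zead": [0, 1, 2, 3]
Patterns do not match
Same pattern = No


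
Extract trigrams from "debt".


Word: "debt" (length 4)
Number of trigrams = 4 - 3 + 1 = 2
  Position 0: "deb"
  Position 1: "ebt"
Trigrams = "deb", "ebt"


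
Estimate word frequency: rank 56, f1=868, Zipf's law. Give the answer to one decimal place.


Zipf's law: f(r) = f(1) / r
f(1) = 868
f(56) = 868 / 56
= 15.5 occurrences


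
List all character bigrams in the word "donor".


Word: "donor" (length 5)
Number of bigrams = 5 - 2 + 1 = 4
  Position 0: "do"
  Position 1: "on"
  Position 2: "no"
  Position 3: "or"
Bigrams = "do", "on", "no", "or"


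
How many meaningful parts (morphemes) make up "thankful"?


Word: "thankful"
Morphemes: thank | -ful
Each morpheme carries meaning
= 2 morphemes


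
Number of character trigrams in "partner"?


Word: "partner" (length 7)
Number of 3-grams = length - 3 + 1 = 7 - 3 + 1
= 5


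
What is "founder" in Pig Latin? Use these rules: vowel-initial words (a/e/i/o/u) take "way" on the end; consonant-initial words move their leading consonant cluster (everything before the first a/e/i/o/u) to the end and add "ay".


Word: "founder"
Starts with consonant(s) → move to end, add 'ay'
Consonant cluster: "f"
Pig Latin = "ounderfay"


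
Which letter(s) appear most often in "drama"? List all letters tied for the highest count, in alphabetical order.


Word: "drama"
Letter counts:
  'a': 2
  'd': 1
  'm': 1
  'r': 1
Maximum count = 2
Most frequent = 'a' (2 times each)


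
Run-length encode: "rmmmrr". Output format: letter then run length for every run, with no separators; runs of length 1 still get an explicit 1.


String: "rmmmrr"
Scanning for consecutive runs:
  'r' x 1
  'm' x 3
  'r' x 2
RLE = "r1m3r2"


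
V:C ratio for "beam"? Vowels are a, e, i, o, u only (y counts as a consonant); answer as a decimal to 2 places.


Word: "beam"
Vowels (a,e,i,o,u): 2
Consonants: 2
Ratio = 2/2
= 1.00


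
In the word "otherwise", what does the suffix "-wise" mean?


Suffix: -wise
As in: otherwise -> other + -wise
Meaning = in the manner of


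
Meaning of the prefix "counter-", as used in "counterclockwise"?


Prefix: counter-
As in: counterclockwise -> counter- + clockwise
Meaning = against / opposite


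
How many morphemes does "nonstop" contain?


Word: "nonstop"
Morphemes: non- / stop
Each morpheme carries meaning
= 2 morphemes


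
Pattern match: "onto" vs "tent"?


Pattern of "onto": [0, 1, 2, 0]
Pattern of "tent": [0, 1, 2, 0]
Patterns match
Same pattern = Yes


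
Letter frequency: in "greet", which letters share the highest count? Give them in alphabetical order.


Word: "greet"
Letter counts:
  'e': 2
  'g': 1
  'r': 1
  't': 1
Maximum count = 2
Most frequent = 'e' (2 times each)


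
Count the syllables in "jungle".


Word: "jungle"
Syllable breakdown: jun / gle
Counting: 2 parts
= 2 syllables


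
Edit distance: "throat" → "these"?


Word 1: "throat" (length 6)
Word 2: "these" (length 5)
One optimal edit sequence (insert/delete/substitute each cost 1):
  1. keep 't'
  2. keep 'h'
  3. delete 'r'  (+1)
  4. substitute 'o' -> 'e'  (+1)
  5. substitute 'a' -> 's'  (+1)
  6. substitute 't' -> 'e'  (+1)
Total edit operations: 4
Edit distance = 4


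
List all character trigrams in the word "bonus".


Word: "bonus" (length 5)
Number of trigrams = 5 - 3 + 1 = 3
  Position 0: "bon"
  Position 1: "onu"
  Position 2: "nus"
Trigrams = "bon", "onu", "nus"


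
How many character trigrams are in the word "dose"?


Word: "dose" (length 4)
Number of 3-grams = length - 3 + 1 = 4 - 3 + 1
= 2


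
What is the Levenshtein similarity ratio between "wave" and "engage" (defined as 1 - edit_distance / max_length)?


Word 1: "wave" (length 4)
Word 2: "engage" (length 6)
One optimal edit sequence:
  1. insert 'e'  (+1)
  2. insert 'n'  (+1)
  3. substitute 'w' -> 'g'  (+1)
  4. keep 'a'
  5. substitute 'v' -> 'g'  (+1)
  6. keep 'e'
Edit distance = 4
Max length = max(4, 6) = 6
Similarity = 1 - 4/6
= 0.3333


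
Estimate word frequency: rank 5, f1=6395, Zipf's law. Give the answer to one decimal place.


Zipf's law: f(r) = f(1) / r
f(1) = 6395
f(5) = 6395 / 5
= 1279.0 occurrences


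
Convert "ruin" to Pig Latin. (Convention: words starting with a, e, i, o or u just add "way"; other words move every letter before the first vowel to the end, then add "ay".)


Word: "ruin"
Starts with consonant(s) → move to end, add 'ay'
Consonant cluster: "r"
Pig Latin = "uinray"


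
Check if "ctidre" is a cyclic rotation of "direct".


Word: "direct", Candidate: "ctidre"
Method: check if candidate is substring of word+word
"directdirect" contains "ctidre"? No
Is rotation = No


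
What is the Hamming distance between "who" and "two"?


Comparing character by character (same length = 3):
  Pos 0: 'w' vs 't' !=
  Pos 1: 'h' vs 'w' !=
  Pos 2: 'o' vs 'o' =
Hamming distance = 2


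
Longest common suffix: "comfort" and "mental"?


Word 1: "comfort"
Word 2: "mental"
Comparing from end:
  Pos -1: 't' != 'l' (stop)
LCS = "" (length 0)


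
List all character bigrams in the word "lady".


Word: "lady" (length 4)
Number of bigrams = 4 - 2 + 1 = 3
  Position 0: "la"
  Position 1: "ad"
  Position 2: "dy"
Bigrams = "la", "ad", "dy"


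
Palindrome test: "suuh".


Word: "suuh"
Reversed: "huus"
Forward == Backward? suuh != huus
Palindrome = No


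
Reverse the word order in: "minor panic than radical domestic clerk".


Original: "minor panic than radical domestic clerk"
Words (1..n): minor | panic | than | radical | domestic | clerk
Reversed (n..1): clerk | domestic | radical | than | panic | minor
Result = "clerk domestic radical than panic minor"
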